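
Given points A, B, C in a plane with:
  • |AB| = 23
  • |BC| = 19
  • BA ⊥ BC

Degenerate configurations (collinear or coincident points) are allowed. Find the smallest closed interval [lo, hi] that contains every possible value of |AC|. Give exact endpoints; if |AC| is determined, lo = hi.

|AB| ∈ {23}
|BC| ∈ {19}
|AC| ∈ {√(890)}

|AC| = √(890)  (≈ 29.8329)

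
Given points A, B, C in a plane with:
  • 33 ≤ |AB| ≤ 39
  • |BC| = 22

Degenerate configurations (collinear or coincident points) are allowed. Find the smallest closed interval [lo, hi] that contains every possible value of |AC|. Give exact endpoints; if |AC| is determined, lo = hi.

|AB| ∈ [33, 39]
|BC| ∈ {22}
|AC| ∈ [11, 61]

|AC| ∈ [11, 61]  (≈ [11.0000, 61.0000])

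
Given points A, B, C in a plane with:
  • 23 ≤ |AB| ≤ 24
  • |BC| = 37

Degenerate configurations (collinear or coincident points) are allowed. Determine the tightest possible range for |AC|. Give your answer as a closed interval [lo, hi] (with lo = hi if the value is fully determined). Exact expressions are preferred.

|AB| ∈ [23, 24]
|BC| ∈ {37}
|AC| ∈ [13, 61]

|AC| ∈ [13, 61]  (≈ [13.0000, 61.0000])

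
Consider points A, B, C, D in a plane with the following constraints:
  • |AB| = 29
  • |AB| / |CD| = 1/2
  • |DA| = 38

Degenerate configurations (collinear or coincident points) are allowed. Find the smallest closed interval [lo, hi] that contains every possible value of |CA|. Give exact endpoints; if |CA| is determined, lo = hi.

|AB| ∈ {29}
|AD| ∈ {38}
|CD| ∈ {58}
|BD| ∈ [9, 67]
|AC| ∈ [20, 96]
|BC| ∈ [0, 125]

|CA| ∈ [20, 96]  (≈ [20.0000, 96.0000])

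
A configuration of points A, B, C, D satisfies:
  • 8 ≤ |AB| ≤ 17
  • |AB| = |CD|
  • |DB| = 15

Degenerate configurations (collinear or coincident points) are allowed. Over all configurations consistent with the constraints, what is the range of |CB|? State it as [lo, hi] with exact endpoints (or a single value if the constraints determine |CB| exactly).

|AB| ∈ [8, 17]
|BD| ∈ {15}
|CD| ∈ [8, 17]
|AD| ∈ [0, 32]
|BC| ∈ [0, 32]
|AC| ∈ [0, 49]

|CB| ∈ [0, 32]  (≈ [0.0000, 32.0000])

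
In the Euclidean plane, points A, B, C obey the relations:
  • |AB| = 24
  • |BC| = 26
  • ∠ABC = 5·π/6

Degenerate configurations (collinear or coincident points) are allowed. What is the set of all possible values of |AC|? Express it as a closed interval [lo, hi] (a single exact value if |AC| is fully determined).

|AC| = 2·√(156·√(3) + 313)  (≈ 48.2991)

|AB| ∈ {24}
|BC| ∈ {26}
|AC| ∈ {2·√(156·√(3) + 313)}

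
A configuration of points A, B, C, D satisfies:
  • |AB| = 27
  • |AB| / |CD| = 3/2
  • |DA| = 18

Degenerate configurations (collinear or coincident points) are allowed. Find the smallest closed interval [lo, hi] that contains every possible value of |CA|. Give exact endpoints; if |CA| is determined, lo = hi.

|AB| ∈ {27}
|AD| ∈ {18}
|CD| ∈ {18}
|BD| ∈ [9, 45]
|AC| ∈ [0, 36]
|BC| ∈ [0, 63]

|CA| ∈ [0, 36]  (≈ [0.0000, 36.0000])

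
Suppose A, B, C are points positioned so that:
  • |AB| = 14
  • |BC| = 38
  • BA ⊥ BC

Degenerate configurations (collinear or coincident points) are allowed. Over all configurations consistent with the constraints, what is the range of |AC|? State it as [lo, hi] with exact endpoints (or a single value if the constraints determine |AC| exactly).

|AB| ∈ {14}
|BC| ∈ {38}
|AC| ∈ {2·√(410)}

|AC| = 2·√(410)  (≈ 40.4969)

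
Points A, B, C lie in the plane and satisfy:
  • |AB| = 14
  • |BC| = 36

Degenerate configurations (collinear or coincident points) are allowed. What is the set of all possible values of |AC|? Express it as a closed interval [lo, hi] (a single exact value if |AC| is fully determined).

|AC| ∈ [22, 50]  (≈ [22.0000, 50.0000])

|AB| ∈ {14}
|BC| ∈ {36}
|AC| ∈ [22, 50]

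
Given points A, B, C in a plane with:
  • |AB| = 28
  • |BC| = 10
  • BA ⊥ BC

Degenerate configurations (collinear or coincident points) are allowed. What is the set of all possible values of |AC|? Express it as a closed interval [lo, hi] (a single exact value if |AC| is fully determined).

|AC| = 2·√(221)  (≈ 29.7321)

|AB| ∈ {28}
|BC| ∈ {10}
|AC| ∈ {2·√(221)}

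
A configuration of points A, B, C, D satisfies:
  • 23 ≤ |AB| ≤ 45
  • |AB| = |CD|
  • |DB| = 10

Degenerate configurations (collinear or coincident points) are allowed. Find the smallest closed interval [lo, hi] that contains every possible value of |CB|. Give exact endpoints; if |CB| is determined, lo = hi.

|AB| ∈ [23, 45]
|BD| ∈ {10}
|CD| ∈ [23, 45]
|AD| ∈ [13, 55]
|BC| ∈ [13, 55]
|AC| ∈ [0, 100]

|CB| ∈ [13, 55]  (≈ [13.0000, 55.0000])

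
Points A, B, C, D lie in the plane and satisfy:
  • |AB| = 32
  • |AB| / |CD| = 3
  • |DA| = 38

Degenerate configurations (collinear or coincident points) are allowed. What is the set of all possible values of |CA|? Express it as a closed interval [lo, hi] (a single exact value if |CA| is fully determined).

|CA| ∈ [82/3, 146/3]  (≈ [27.3333, 48.6667])

|AB| ∈ {32}
|AD| ∈ {38}
|CD| ∈ {32/3}
|BD| ∈ [6, 70]
|AC| ∈ [82/3, 146/3]
|BC| ∈ [0, 242/3]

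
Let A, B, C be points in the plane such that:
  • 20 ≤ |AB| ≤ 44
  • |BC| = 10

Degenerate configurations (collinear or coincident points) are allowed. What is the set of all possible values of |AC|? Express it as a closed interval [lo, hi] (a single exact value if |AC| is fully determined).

|AB| ∈ [20, 44]
|BC| ∈ {10}
|AC| ∈ [10, 54]

|AC| ∈ [10, 54]  (≈ [10.0000, 54.0000])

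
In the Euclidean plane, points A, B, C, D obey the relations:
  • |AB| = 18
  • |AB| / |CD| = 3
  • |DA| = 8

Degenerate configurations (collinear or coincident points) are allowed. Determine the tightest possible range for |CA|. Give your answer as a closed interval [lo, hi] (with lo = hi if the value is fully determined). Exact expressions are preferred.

|CA| ∈ [2, 14]  (≈ [2.0000, 14.0000])

|AB| ∈ {18}
|AD| ∈ {8}
|CD| ∈ {6}
|BD| ∈ [10, 26]
|AC| ∈ [2, 14]
|BC| ∈ [4, 32]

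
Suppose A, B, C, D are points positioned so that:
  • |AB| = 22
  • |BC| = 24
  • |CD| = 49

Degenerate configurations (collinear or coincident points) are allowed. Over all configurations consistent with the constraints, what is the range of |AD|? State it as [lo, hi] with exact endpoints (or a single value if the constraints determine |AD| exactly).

|AD| ∈ [3, 95]  (≈ [3.0000, 95.0000])

|AB| ∈ {22}
|BC| ∈ {24}
|CD| ∈ {49}
|AC| ∈ [2, 46]
|BD| ∈ [25, 73]
|AD| ∈ [3, 95]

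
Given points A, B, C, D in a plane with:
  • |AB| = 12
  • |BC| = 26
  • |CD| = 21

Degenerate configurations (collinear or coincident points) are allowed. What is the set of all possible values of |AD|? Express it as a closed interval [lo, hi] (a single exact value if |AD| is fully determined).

|AB| ∈ {12}
|BC| ∈ {26}
|CD| ∈ {21}
|AC| ∈ [14, 38]
|BD| ∈ [5, 47]
|AD| ∈ [0, 59]

|AD| ∈ [0, 59]  (≈ [0.0000, 59.0000])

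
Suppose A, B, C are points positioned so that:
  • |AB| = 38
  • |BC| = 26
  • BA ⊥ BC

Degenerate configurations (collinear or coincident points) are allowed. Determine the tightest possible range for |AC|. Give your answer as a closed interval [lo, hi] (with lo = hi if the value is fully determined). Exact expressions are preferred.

|AC| = 2·√(530)  (≈ 46.0435)

|AB| ∈ {38}
|BC| ∈ {26}
|AC| ∈ {2·√(530)}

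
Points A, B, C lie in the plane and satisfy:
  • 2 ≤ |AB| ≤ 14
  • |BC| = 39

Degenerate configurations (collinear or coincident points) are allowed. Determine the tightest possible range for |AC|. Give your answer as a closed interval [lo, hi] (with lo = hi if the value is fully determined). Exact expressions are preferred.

|AC| ∈ [25, 53]  (≈ [25.0000, 53.0000])

|AB| ∈ [2, 14]
|BC| ∈ {39}
|AC| ∈ [25, 53]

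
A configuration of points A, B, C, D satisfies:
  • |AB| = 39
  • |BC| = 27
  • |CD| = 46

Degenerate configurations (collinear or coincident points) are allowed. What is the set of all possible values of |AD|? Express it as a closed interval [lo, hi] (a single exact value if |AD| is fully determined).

|AD| ∈ [0, 112]  (≈ [0.0000, 112.0000])

|AB| ∈ {39}
|BC| ∈ {27}
|CD| ∈ {46}
|AC| ∈ [12, 66]
|BD| ∈ [19, 73]
|AD| ∈ [0, 112]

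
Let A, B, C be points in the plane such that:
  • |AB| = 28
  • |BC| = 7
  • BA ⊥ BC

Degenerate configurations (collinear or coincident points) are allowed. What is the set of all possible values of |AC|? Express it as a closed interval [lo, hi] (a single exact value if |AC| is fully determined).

|AB| ∈ {28}
|BC| ∈ {7}
|AC| ∈ {7·√(17)}

|AC| = 7·√(17)  (≈ 28.8617)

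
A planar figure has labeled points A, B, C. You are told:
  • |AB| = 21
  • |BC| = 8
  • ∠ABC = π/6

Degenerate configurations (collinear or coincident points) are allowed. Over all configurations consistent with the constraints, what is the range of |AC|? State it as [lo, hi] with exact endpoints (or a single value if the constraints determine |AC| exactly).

|AC| = √(505 - 168·√(3))  (≈ 14.6293)

|AB| ∈ {21}
|BC| ∈ {8}
|AC| ∈ {√(505 - 168·√(3))}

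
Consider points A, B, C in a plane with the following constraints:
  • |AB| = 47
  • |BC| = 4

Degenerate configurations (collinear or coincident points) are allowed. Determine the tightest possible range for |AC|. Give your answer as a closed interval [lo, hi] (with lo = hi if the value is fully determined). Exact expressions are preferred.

|AC| ∈ [43, 51]  (≈ [43.0000, 51.0000])

|AB| ∈ {47}
|BC| ∈ {4}
|AC| ∈ [43, 51]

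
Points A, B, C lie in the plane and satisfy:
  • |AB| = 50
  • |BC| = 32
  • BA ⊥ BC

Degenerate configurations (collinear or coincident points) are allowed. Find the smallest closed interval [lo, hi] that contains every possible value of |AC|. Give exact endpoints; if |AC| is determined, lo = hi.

|AB| ∈ {50}
|BC| ∈ {32}
|AC| ∈ {2·√(881)}

|AC| = 2·√(881)  (≈ 59.3633)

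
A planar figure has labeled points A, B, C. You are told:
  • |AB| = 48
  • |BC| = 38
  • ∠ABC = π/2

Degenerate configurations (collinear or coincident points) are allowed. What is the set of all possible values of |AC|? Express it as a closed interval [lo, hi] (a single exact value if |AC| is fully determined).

|AC| = 2·√(937)  (≈ 61.2209)

|AB| ∈ {48}
|BC| ∈ {38}
|AC| ∈ {2·√(937)}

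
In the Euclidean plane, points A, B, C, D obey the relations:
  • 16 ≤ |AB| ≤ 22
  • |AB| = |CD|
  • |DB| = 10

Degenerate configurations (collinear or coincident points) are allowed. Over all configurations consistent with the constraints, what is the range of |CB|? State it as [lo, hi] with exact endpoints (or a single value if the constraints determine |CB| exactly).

|CB| ∈ [6, 32]  (≈ [6.0000, 32.0000])

|AB| ∈ [16, 22]
|BD| ∈ {10}
|CD| ∈ [16, 22]
|AD| ∈ [6, 32]
|BC| ∈ [6, 32]
|AC| ∈ [0, 54]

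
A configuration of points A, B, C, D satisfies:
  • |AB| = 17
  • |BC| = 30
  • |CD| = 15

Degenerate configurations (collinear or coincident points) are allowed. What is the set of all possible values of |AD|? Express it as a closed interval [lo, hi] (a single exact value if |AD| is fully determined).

|AB| ∈ {17}
|BC| ∈ {30}
|CD| ∈ {15}
|AC| ∈ [13, 47]
|BD| ∈ [15, 45]
|AD| ∈ [0, 62]

|AD| ∈ [0, 62]  (≈ [0.0000, 62.0000])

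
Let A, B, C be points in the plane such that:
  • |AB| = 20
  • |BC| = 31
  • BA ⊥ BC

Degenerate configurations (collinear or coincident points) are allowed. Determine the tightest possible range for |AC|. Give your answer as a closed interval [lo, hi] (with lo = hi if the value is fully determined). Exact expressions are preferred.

|AB| ∈ {20}
|BC| ∈ {31}
|AC| ∈ {√(1361)}

|AC| = √(1361)  (≈ 36.8917)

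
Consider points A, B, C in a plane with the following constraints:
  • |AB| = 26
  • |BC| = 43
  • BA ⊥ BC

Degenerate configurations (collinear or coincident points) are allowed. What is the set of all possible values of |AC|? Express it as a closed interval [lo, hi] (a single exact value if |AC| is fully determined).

|AB| ∈ {26}
|BC| ∈ {43}
|AC| ∈ {5·√(101)}

|AC| = 5·√(101)  (≈ 50.2494)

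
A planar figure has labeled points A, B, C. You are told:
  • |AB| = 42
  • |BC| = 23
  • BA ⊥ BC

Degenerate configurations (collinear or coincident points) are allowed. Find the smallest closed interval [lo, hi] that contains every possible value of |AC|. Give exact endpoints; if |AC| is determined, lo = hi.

|AC| = √(2293)  (≈ 47.8853)

|AB| ∈ {42}
|BC| ∈ {23}
|AC| ∈ {√(2293)}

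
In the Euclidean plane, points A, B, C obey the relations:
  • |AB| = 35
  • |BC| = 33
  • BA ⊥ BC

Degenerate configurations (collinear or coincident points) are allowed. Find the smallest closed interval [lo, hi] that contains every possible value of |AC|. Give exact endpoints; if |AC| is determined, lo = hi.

|AB| ∈ {35}
|BC| ∈ {33}
|AC| ∈ {√(2314)}

|AC| = √(2314)  (≈ 48.1041)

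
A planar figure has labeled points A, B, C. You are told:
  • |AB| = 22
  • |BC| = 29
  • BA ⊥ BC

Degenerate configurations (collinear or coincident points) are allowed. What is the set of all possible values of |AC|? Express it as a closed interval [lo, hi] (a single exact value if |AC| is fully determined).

|AC| = 5·√(53)  (≈ 36.4005)

|AB| ∈ {22}
|BC| ∈ {29}
|AC| ∈ {5·√(53)}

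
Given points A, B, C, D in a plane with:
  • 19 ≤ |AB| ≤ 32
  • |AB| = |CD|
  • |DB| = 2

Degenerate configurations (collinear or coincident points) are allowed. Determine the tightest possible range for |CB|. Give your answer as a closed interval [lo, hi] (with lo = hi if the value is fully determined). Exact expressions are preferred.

|CB| ∈ [17, 34]  (≈ [17.0000, 34.0000])

|AB| ∈ [19, 32]
|BD| ∈ {2}
|CD| ∈ [19, 32]
|AD| ∈ [17, 34]
|BC| ∈ [17, 34]
|AC| ∈ [0, 66]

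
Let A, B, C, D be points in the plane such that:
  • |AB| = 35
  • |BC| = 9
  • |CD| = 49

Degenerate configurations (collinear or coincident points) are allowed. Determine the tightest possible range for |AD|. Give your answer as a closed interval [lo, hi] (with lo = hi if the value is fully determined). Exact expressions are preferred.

|AD| ∈ [5, 93]  (≈ [5.0000, 93.0000])

|AB| ∈ {35}
|BC| ∈ {9}
|CD| ∈ {49}
|AC| ∈ [26, 44]
|BD| ∈ [40, 58]
|AD| ∈ [5, 93]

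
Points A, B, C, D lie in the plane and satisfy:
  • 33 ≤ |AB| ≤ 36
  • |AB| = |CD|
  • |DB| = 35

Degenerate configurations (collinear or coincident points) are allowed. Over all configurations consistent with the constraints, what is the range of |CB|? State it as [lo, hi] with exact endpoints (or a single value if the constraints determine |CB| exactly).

|AB| ∈ [33, 36]
|BD| ∈ {35}
|CD| ∈ [33, 36]
|AD| ∈ [0, 71]
|BC| ∈ [0, 71]
|AC| ∈ [0, 107]

|CB| ∈ [0, 71]  (≈ [0.0000, 71.0000])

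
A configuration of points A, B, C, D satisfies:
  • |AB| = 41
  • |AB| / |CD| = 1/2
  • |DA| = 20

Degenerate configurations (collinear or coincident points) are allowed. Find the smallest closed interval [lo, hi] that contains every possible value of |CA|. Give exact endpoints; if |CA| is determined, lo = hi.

|AB| ∈ {41}
|AD| ∈ {20}
|CD| ∈ {82}
|BD| ∈ [21, 61]
|AC| ∈ [62, 102]
|BC| ∈ [21, 143]

|CA| ∈ [62, 102]  (≈ [62.0000, 102.0000])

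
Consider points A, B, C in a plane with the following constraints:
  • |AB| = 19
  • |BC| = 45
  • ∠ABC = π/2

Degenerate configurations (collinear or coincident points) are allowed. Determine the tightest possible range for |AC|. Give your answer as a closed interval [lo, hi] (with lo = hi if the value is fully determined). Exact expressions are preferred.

|AC| = √(2386)  (≈ 48.8467)

|AB| ∈ {19}
|BC| ∈ {45}
|AC| ∈ {√(2386)}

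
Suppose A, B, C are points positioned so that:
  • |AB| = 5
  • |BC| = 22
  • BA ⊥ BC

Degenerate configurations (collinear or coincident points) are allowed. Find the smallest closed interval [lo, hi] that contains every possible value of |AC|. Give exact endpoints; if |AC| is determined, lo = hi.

|AC| = √(509)  (≈ 22.5610)

|AB| ∈ {5}
|BC| ∈ {22}
|AC| ∈ {√(509)}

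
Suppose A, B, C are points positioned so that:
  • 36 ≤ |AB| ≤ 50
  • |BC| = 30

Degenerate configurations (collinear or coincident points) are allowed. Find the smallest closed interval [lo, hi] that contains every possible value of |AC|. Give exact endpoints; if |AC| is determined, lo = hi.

|AB| ∈ [36, 50]
|BC| ∈ {30}
|AC| ∈ [6, 80]

|AC| ∈ [6, 80]  (≈ [6.0000, 80.0000])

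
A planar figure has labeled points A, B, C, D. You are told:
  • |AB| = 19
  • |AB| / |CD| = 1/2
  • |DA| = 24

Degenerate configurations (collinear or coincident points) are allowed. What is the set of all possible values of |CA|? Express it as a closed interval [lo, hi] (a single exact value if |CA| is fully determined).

|CA| ∈ [14, 62]  (≈ [14.0000, 62.0000])

|AB| ∈ {19}
|AD| ∈ {24}
|CD| ∈ {38}
|BD| ∈ [5, 43]
|AC| ∈ [14, 62]
|BC| ∈ [0, 81]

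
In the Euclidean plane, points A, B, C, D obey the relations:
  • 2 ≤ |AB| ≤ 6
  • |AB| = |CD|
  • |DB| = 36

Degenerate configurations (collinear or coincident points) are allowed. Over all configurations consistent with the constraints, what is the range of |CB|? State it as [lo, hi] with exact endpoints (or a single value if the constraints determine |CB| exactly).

|CB| ∈ [30, 42]  (≈ [30.0000, 42.0000])

|AB| ∈ [2, 6]
|BD| ∈ {36}
|CD| ∈ [2, 6]
|AD| ∈ [30, 42]
|BC| ∈ [30, 42]
|AC| ∈ [24, 48]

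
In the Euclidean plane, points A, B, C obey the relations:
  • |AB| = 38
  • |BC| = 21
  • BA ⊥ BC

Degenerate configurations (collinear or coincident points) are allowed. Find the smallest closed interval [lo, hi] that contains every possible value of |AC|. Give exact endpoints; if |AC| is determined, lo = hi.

|AC| = √(1885)  (≈ 43.4166)

|AB| ∈ {38}
|BC| ∈ {21}
|AC| ∈ {√(1885)}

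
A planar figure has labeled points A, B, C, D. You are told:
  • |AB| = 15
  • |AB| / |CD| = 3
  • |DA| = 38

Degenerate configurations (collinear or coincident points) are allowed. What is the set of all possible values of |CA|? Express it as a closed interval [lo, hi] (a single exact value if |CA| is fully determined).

|AB| ∈ {15}
|AD| ∈ {38}
|CD| ∈ {5}
|BD| ∈ [23, 53]
|AC| ∈ [33, 43]
|BC| ∈ [18, 58]

|CA| ∈ [33, 43]  (≈ [33.0000, 43.0000])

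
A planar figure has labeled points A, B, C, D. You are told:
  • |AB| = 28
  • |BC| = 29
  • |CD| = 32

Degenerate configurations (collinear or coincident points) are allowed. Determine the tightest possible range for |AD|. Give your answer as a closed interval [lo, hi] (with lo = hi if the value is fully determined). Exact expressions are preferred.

|AD| ∈ [0, 89]  (≈ [0.0000, 89.0000])

|AB| ∈ {28}
|BC| ∈ {29}
|CD| ∈ {32}
|AC| ∈ [1, 57]
|BD| ∈ [3, 61]
|AD| ∈ [0, 89]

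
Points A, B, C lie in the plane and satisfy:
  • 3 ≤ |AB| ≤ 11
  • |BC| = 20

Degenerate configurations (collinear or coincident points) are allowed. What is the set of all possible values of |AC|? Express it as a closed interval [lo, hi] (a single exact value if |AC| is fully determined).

|AC| ∈ [9, 31]  (≈ [9.0000, 31.0000])

|AB| ∈ [3, 11]
|BC| ∈ {20}
|AC| ∈ [9, 31]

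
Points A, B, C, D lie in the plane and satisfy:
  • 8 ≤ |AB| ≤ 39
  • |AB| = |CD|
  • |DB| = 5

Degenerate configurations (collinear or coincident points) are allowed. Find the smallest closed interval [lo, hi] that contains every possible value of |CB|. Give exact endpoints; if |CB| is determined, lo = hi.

|CB| ∈ [3, 44]  (≈ [3.0000, 44.0000])

|AB| ∈ [8, 39]
|BD| ∈ {5}
|CD| ∈ [8, 39]
|AD| ∈ [3, 44]
|BC| ∈ [3, 44]
|AC| ∈ [0, 83]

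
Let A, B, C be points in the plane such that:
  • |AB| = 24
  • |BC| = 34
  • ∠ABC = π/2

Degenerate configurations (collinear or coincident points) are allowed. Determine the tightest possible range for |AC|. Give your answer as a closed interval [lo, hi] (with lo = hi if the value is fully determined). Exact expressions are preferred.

|AB| ∈ {24}
|BC| ∈ {34}
|AC| ∈ {2·√(433)}

|AC| = 2·√(433)  (≈ 41.6173)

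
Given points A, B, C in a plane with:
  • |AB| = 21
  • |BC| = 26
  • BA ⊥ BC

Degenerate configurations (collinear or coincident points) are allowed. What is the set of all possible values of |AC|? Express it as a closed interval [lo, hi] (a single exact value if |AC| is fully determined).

|AB| ∈ {21}
|BC| ∈ {26}
|AC| ∈ {√(1117)}

|AC| = √(1117)  (≈ 33.4215)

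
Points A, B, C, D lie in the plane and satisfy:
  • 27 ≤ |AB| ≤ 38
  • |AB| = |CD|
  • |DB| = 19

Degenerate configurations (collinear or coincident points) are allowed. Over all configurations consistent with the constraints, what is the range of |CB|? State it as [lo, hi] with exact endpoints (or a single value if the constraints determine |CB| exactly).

|AB| ∈ [27, 38]
|BD| ∈ {19}
|CD| ∈ [27, 38]
|AD| ∈ [8, 57]
|BC| ∈ [8, 57]
|AC| ∈ [0, 95]

|CB| ∈ [8, 57]  (≈ [8.0000, 57.0000])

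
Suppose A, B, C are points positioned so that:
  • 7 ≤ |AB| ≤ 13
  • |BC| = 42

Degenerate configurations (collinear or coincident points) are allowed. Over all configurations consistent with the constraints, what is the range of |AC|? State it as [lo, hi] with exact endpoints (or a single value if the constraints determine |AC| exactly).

|AC| ∈ [29, 55]  (≈ [29.0000, 55.0000])

|AB| ∈ [7, 13]
|BC| ∈ {42}
|AC| ∈ [29, 55]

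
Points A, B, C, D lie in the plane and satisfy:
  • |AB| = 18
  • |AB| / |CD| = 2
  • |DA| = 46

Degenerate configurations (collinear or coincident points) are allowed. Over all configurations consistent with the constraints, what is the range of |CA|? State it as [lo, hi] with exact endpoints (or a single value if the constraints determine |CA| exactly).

|AB| ∈ {18}
|AD| ∈ {46}
|CD| ∈ {9}
|BD| ∈ [28, 64]
|AC| ∈ [37, 55]
|BC| ∈ [19, 73]

|CA| ∈ [37, 55]  (≈ [37.0000, 55.0000])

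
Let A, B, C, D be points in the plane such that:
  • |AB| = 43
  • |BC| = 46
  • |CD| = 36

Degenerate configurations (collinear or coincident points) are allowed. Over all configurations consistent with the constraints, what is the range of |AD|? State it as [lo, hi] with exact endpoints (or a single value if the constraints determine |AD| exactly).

|AB| ∈ {43}
|BC| ∈ {46}
|CD| ∈ {36}
|AC| ∈ [3, 89]
|BD| ∈ [10, 82]
|AD| ∈ [0, 125]

|AD| ∈ [0, 125]  (≈ [0.0000, 125.0000])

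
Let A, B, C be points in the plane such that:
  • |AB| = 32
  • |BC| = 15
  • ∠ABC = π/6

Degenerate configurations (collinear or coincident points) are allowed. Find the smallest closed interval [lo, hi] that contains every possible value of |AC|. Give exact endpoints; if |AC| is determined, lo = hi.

|AC| = √(1249 - 480·√(3))  (≈ 20.4356)

|AB| ∈ {32}
|BC| ∈ {15}
|AC| ∈ {√(1249 - 480·√(3))}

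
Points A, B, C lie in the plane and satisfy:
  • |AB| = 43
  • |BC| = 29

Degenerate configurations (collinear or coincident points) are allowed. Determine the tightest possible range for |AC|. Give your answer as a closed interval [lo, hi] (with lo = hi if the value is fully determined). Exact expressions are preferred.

|AB| ∈ {43}
|BC| ∈ {29}
|AC| ∈ [14, 72]

|AC| ∈ [14, 72]  (≈ [14.0000, 72.0000])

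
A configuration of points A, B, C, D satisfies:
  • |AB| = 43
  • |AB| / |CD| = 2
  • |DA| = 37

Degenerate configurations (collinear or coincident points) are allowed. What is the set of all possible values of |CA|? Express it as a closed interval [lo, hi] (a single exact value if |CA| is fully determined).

|CA| ∈ [31/2, 117/2]  (≈ [15.5000, 58.5000])

|AB| ∈ {43}
|AD| ∈ {37}
|CD| ∈ {43/2}
|BD| ∈ [6, 80]
|AC| ∈ [31/2, 117/2]
|BC| ∈ [0, 203/2]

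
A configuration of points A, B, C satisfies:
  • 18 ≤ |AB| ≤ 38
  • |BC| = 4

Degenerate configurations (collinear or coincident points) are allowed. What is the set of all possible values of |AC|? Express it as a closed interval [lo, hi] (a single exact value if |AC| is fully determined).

|AB| ∈ [18, 38]
|BC| ∈ {4}
|AC| ∈ [14, 42]

|AC| ∈ [14, 42]  (≈ [14.0000, 42.0000])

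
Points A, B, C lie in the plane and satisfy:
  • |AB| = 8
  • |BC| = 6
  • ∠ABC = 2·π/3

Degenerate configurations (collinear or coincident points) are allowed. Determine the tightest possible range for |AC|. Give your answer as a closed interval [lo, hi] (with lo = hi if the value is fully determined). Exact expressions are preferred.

|AB| ∈ {8}
|BC| ∈ {6}
|AC| ∈ {2·√(37)}

|AC| = 2·√(37)  (≈ 12.1655)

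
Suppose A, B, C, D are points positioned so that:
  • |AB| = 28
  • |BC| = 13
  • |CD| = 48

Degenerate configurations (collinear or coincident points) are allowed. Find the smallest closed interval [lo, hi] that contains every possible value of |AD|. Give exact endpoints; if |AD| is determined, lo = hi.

|AD| ∈ [7, 89]  (≈ [7.0000, 89.0000])

|AB| ∈ {28}
|BC| ∈ {13}
|CD| ∈ {48}
|AC| ∈ [15, 41]
|BD| ∈ [35, 61]
|AD| ∈ [7, 89]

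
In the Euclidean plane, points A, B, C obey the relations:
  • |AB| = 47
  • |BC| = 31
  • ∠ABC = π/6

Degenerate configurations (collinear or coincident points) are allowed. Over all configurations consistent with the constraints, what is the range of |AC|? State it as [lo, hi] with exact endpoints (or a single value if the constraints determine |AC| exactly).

|AC| = √(3170 - 1457·√(3))  (≈ 25.4244)

|AB| ∈ {47}
|BC| ∈ {31}
|AC| ∈ {√(3170 - 1457·√(3))}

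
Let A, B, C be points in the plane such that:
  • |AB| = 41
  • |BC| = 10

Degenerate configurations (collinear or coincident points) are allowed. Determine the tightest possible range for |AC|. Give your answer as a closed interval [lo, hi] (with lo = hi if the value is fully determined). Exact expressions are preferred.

|AB| ∈ {41}
|BC| ∈ {10}
|AC| ∈ [31, 51]

|AC| ∈ [31, 51]  (≈ [31.0000, 51.0000])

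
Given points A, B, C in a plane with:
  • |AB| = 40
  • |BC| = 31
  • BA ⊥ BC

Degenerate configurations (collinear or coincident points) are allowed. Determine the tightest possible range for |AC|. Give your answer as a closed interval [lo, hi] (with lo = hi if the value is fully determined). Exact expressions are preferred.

|AB| ∈ {40}
|BC| ∈ {31}
|AC| ∈ {√(2561)}

|AC| = √(2561)  (≈ 50.6063)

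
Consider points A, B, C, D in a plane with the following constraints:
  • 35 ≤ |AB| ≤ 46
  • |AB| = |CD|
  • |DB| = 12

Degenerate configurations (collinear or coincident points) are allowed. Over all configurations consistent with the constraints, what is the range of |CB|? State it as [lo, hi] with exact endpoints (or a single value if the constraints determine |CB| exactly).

|CB| ∈ [23, 58]  (≈ [23.0000, 58.0000])

|AB| ∈ [35, 46]
|BD| ∈ {12}
|CD| ∈ [35, 46]
|AD| ∈ [23, 58]
|BC| ∈ [23, 58]
|AC| ∈ [0, 104]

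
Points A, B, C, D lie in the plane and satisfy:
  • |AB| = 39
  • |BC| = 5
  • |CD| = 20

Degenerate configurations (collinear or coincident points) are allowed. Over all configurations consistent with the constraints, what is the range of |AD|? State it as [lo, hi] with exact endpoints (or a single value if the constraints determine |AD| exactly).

|AD| ∈ [14, 64]  (≈ [14.0000, 64.0000])

|AB| ∈ {39}
|BC| ∈ {5}
|CD| ∈ {20}
|AC| ∈ [34, 44]
|BD| ∈ [15, 25]
|AD| ∈ [14, 64]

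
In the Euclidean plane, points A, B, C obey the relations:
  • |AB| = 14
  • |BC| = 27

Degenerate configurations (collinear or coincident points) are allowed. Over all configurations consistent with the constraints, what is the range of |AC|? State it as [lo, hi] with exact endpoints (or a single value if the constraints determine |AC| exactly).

|AC| ∈ [13, 41]  (≈ [13.0000, 41.0000])

|AB| ∈ {14}
|BC| ∈ {27}
|AC| ∈ [13, 41]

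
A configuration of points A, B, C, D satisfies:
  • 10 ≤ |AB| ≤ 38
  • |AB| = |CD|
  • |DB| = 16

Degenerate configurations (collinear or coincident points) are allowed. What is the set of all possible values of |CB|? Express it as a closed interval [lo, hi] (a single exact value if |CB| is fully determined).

|CB| ∈ [0, 54]  (≈ [0.0000, 54.0000])

|AB| ∈ [10, 38]
|BD| ∈ {16}
|CD| ∈ [10, 38]
|AD| ∈ [0, 54]
|BC| ∈ [0, 54]
|AC| ∈ [0, 92]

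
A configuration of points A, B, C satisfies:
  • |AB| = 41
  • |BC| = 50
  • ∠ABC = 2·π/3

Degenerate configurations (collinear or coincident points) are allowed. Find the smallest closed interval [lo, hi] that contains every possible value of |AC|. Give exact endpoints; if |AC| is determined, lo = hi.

|AB| ∈ {41}
|BC| ∈ {50}
|AC| ∈ {√(6231)}

|AC| = √(6231)  (≈ 78.9367)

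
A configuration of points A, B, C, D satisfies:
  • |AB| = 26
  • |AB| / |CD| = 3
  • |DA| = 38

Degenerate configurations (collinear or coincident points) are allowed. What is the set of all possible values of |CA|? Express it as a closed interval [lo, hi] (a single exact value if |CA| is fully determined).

|CA| ∈ [88/3, 140/3]  (≈ [29.3333, 46.6667])

|AB| ∈ {26}
|AD| ∈ {38}
|CD| ∈ {26/3}
|BD| ∈ [12, 64]
|AC| ∈ [88/3, 140/3]
|BC| ∈ [10/3, 218/3]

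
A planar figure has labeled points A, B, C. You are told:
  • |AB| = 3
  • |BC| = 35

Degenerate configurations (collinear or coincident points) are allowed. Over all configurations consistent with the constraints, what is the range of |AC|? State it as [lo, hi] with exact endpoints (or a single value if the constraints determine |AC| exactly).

|AC| ∈ [32, 38]  (≈ [32.0000, 38.0000])

|AB| ∈ {3}
|BC| ∈ {35}
|AC| ∈ [32, 38]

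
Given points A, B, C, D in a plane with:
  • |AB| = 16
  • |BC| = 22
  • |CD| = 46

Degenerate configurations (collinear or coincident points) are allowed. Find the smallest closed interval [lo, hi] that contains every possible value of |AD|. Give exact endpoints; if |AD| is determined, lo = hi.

|AB| ∈ {16}
|BC| ∈ {22}
|CD| ∈ {46}
|AC| ∈ [6, 38]
|BD| ∈ [24, 68]
|AD| ∈ [8, 84]

|AD| ∈ [8, 84]  (≈ [8.0000, 84.0000])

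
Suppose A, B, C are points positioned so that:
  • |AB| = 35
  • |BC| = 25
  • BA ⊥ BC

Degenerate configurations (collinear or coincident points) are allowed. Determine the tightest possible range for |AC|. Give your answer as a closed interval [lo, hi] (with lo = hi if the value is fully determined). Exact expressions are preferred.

|AB| ∈ {35}
|BC| ∈ {25}
|AC| ∈ {5·√(74)}

|AC| = 5·√(74)  (≈ 43.0116)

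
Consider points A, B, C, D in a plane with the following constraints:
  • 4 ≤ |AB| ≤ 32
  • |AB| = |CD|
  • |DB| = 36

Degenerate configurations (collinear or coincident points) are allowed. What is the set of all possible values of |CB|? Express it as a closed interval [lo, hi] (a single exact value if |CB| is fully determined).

|CB| ∈ [4, 68]  (≈ [4.0000, 68.0000])

|AB| ∈ [4, 32]
|BD| ∈ {36}
|CD| ∈ [4, 32]
|AD| ∈ [4, 68]
|BC| ∈ [4, 68]
|AC| ∈ [0, 100]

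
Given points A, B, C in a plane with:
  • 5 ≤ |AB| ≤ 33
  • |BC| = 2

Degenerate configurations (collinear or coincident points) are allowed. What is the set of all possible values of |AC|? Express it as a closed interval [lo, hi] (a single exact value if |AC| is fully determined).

|AC| ∈ [3, 35]  (≈ [3.0000, 35.0000])

|AB| ∈ [5, 33]
|BC| ∈ {2}
|AC| ∈ [3, 35]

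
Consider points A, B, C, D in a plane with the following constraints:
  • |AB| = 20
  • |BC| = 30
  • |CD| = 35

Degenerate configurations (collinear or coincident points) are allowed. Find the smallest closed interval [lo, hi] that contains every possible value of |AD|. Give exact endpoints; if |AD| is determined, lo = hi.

|AD| ∈ [0, 85]  (≈ [0.0000, 85.0000])

|AB| ∈ {20}
|BC| ∈ {30}
|CD| ∈ {35}
|AC| ∈ [10, 50]
|BD| ∈ [5, 65]
|AD| ∈ [0, 85]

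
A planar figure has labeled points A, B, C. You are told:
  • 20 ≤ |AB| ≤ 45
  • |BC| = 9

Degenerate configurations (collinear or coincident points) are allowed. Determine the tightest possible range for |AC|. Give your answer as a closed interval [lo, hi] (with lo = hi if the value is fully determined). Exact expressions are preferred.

|AB| ∈ [20, 45]
|BC| ∈ {9}
|AC| ∈ [11, 54]

|AC| ∈ [11, 54]  (≈ [11.0000, 54.0000])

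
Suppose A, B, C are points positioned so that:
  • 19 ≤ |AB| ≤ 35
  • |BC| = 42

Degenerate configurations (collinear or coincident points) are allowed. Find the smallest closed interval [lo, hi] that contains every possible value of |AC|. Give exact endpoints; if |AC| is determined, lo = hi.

|AC| ∈ [7, 77]  (≈ [7.0000, 77.0000])

|AB| ∈ [19, 35]
|BC| ∈ {42}
|AC| ∈ [7, 77]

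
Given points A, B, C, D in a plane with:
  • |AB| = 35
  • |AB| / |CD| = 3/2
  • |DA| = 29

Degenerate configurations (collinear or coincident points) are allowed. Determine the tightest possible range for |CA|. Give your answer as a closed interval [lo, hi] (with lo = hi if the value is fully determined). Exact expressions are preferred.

|AB| ∈ {35}
|AD| ∈ {29}
|CD| ∈ {70/3}
|BD| ∈ [6, 64]
|AC| ∈ [17/3, 157/3]
|BC| ∈ [0, 262/3]

|CA| ∈ [17/3, 157/3]  (≈ [5.6667, 52.3333])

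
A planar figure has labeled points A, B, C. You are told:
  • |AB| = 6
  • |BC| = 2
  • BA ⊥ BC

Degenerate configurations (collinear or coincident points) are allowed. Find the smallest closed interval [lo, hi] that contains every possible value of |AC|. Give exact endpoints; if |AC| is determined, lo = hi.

|AC| = 2·√(10)  (≈ 6.3246)

|AB| ∈ {6}
|BC| ∈ {2}
|AC| ∈ {2·√(10)}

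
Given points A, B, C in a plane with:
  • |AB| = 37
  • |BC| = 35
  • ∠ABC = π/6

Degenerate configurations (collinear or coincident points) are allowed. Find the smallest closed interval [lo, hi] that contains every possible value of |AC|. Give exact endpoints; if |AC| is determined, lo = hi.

|AB| ∈ {37}
|BC| ∈ {35}
|AC| ∈ {√(2594 - 1295·√(3))}

|AC| = √(2594 - 1295·√(3))  (≈ 18.7348)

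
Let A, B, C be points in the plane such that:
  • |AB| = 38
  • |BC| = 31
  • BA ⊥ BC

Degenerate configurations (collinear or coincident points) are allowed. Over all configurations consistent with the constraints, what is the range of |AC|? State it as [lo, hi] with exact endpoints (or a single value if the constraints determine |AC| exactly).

|AC| = √(2405)  (≈ 49.0408)

|AB| ∈ {38}
|BC| ∈ {31}
|AC| ∈ {√(2405)}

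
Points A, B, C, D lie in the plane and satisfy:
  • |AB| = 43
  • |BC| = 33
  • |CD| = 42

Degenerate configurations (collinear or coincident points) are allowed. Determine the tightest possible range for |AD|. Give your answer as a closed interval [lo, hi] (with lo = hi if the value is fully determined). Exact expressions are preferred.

|AB| ∈ {43}
|BC| ∈ {33}
|CD| ∈ {42}
|AC| ∈ [10, 76]
|BD| ∈ [9, 75]
|AD| ∈ [0, 118]

|AD| ∈ [0, 118]  (≈ [0.0000, 118.0000])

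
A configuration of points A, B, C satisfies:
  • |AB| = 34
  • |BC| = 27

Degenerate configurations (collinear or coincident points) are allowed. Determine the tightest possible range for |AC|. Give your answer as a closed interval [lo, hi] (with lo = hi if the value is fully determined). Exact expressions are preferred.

|AC| ∈ [7, 61]  (≈ [7.0000, 61.0000])

|AB| ∈ {34}
|BC| ∈ {27}
|AC| ∈ [7, 61]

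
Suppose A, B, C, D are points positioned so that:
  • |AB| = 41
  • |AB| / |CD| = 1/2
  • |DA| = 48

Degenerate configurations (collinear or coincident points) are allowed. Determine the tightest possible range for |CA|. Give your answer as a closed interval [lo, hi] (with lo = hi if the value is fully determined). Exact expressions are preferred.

|AB| ∈ {41}
|AD| ∈ {48}
|CD| ∈ {82}
|BD| ∈ [7, 89]
|AC| ∈ [34, 130]
|BC| ∈ [0, 171]

|CA| ∈ [34, 130]  (≈ [34.0000, 130.0000])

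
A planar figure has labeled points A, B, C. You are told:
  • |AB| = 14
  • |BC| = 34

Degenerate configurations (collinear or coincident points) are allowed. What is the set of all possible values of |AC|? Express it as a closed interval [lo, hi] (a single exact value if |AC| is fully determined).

|AC| ∈ [20, 48]  (≈ [20.0000, 48.0000])

|AB| ∈ {14}
|BC| ∈ {34}
|AC| ∈ [20, 48]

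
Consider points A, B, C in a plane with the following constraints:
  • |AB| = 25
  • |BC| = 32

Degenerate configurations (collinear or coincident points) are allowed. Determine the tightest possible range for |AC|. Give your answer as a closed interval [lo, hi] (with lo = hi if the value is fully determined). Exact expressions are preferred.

|AC| ∈ [7, 57]  (≈ [7.0000, 57.0000])

|AB| ∈ {25}
|BC| ∈ {32}
|AC| ∈ [7, 57]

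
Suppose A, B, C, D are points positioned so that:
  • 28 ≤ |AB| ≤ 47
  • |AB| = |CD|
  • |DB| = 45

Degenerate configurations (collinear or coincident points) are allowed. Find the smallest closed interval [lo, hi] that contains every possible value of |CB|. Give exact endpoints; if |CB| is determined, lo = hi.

|CB| ∈ [0, 92]  (≈ [0.0000, 92.0000])

|AB| ∈ [28, 47]
|BD| ∈ {45}
|CD| ∈ [28, 47]
|AD| ∈ [0, 92]
|BC| ∈ [0, 92]
|AC| ∈ [0, 139]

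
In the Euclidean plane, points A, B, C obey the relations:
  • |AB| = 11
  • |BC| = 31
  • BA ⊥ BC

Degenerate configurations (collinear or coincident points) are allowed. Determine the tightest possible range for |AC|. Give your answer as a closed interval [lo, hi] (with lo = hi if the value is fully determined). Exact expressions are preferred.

|AB| ∈ {11}
|BC| ∈ {31}
|AC| ∈ {√(1082)}

|AC| = √(1082)  (≈ 32.8938)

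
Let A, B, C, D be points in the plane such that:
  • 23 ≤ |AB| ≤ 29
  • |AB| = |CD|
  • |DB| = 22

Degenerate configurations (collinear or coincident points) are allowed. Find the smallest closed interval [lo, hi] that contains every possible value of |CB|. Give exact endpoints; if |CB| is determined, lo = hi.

|CB| ∈ [1, 51]  (≈ [1.0000, 51.0000])

|AB| ∈ [23, 29]
|BD| ∈ {22}
|CD| ∈ [23, 29]
|AD| ∈ [1, 51]
|BC| ∈ [1, 51]
|AC| ∈ [0, 80]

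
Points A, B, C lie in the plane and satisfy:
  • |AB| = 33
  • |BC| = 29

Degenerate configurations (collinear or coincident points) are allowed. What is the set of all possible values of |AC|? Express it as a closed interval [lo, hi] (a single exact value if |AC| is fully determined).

|AB| ∈ {33}
|BC| ∈ {29}
|AC| ∈ [4, 62]

|AC| ∈ [4, 62]  (≈ [4.0000, 62.0000])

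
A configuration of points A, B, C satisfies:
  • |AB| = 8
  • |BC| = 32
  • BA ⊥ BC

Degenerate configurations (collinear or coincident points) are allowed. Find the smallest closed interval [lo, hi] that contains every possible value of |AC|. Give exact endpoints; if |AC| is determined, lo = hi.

|AB| ∈ {8}
|BC| ∈ {32}
|AC| ∈ {8·√(17)}

|AC| = 8·√(17)  (≈ 32.9848)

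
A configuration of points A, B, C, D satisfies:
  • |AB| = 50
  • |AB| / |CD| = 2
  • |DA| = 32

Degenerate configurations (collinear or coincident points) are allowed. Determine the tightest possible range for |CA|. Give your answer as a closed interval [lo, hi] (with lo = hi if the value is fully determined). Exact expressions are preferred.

|CA| ∈ [7, 57]  (≈ [7.0000, 57.0000])

|AB| ∈ {50}
|AD| ∈ {32}
|CD| ∈ {25}
|BD| ∈ [18, 82]
|AC| ∈ [7, 57]
|BC| ∈ [0, 107]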